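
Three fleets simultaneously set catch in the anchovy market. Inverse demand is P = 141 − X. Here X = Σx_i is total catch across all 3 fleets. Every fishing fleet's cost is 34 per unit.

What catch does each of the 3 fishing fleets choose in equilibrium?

A representative fishing fleet's profit is π_i = x_i(141 − X) − 34x_i, with X = x_i + Σ_{j≠i} x_j.
First-order condition: 107 − 2x_i − Σ_{j≠i} x_j = 0.
In a symmetric equilibrium every fishing fleet chooses the same x, so Σ_{j≠i} x_j = 2x. The condition becomes 107 − 4x = 0, giving x = 107/4 = 26.75.

26.75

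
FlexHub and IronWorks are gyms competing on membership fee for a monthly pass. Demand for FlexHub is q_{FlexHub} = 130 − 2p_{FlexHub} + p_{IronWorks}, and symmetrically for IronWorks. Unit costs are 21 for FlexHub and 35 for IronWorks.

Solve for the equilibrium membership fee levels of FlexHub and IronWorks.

59.2, 64.8

FlexHub's profit: π = (p_{FlexHub} − 21)(130 − 2p_{FlexHub} + p_{IronWorks}).
∂π/∂p_{FlexHub} = 172 − 4p_{FlexHub} + p_{IronWorks} = 0 ⇒ p_{FlexHub} = 43 + 0.25p_{IronWorks}.
Similarly p_{IronWorks} = 50 + 0.25p_{FlexHub}.
Substituting the second reaction function into the first: p_{FlexHub} = 43 + 0.25(50 + 0.25p_{FlexHub}), which gives 0.9375p_{FlexHub} = 55.5 ⇒ p_{FlexHub} = 59.2.
Then p_{IronWorks} = 50 + 0.25·59.2 = 64.8.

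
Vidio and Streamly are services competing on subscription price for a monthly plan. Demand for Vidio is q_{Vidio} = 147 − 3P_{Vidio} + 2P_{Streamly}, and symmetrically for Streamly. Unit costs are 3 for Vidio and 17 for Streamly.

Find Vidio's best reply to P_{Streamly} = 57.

45

Vidio's profit: π = (P_{Vidio} − 3)(147 − 3P_{Vidio} + 2P_{Streamly}).
∂π/∂P_{Vidio} = 156 − 6P_{Vidio} + 2P_{Streamly} = 0 ⇒ P_{Vidio} = 26 + (1/3)P_{Streamly}.
At P_{Streamly} = 57: P_{Vidio} = 26 + (1/3)·57 = 45.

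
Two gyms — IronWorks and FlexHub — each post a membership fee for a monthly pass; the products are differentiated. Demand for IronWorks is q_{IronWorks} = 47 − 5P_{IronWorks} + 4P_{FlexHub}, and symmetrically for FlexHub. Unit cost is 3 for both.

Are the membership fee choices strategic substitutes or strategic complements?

strategic complements

IronWorks's profit: π = (P_{IronWorks} − 3)(47 − 5P_{IronWorks} + 4P_{FlexHub}).
∂π/∂P_{IronWorks} = 62 − 10P_{IronWorks} + 4P_{FlexHub} = 0 ⇒ P_{IronWorks} = 6.2 + 0.4P_{FlexHub}.
The best-response slope dP_{IronWorks}/dP_{FlexHub} = 0.4 > 0: the reaction function is upward-sloping, so the choices are strategic complements.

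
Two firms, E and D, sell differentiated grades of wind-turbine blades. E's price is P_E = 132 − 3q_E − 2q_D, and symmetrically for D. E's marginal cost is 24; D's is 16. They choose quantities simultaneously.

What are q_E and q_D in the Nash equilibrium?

13, 15

Firm E's profit: π = q_E(132 − 3q_E − 2q_D) − 24q_E.
∂π/∂q_E = 108 − 6q_E − 2q_D = 0 ⇒ q_E = 18 − (1/3)q_D.
Similarly q_D = 58/3 − (1/3)q_E.
Solving the two reaction functions simultaneously: (1 − (−1/3)(−1/3))q_E = 18 − (1/3)·(58/3), so (8/9)q_E = 104/9 and q_E = 13.
Then q_D = 58/3 − (1/3)·13 = 15.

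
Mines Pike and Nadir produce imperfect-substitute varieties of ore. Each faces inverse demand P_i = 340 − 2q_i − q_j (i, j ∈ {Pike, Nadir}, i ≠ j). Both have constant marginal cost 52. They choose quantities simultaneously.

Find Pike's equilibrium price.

Mine Pike's profit: π = q_{Pike}(340 − 2q_{Pike} − q_{Nadir}) − 52q_{Pike}.
∂π/∂q_{Pike} = 288 − 4q_{Pike} − q_{Nadir} = 0 ⇒ q_{Pike} = 72 − 0.25q_{Nadir}.
By symmetry q_{Nadir} = q_{Pike}; substituting into the reaction function, 1.25q_{Pike} = 72 and q_{Pike} = 57.6.
P_{Pike} = 340 − 2·57.6 − 57.6 = 167.2.

167.2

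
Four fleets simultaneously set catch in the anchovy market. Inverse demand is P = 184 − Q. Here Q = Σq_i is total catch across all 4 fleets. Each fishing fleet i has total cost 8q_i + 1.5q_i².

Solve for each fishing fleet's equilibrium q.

22

A representative fishing fleet's profit is π_i = q_i(184 − Q) − 8q_i − 1.5q_i², with Q = q_i + Σ_{j≠i} q_j.
First-order condition: 176 − 5q_i − Σ_{j≠i} q_j = 0.
In a symmetric equilibrium every fishing fleet chooses the same q, so Σ_{j≠i} q_j = 3q. The condition becomes 176 − 8q = 0, giving q = 176/8 = 22.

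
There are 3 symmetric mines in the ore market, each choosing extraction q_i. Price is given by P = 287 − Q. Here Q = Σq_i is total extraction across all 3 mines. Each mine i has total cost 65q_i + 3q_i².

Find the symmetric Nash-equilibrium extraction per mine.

A representative mine's profit is π_i = q_i(287 − Q) − 65q_i − 3q_i², with Q = q_i + Σ_{j≠i} q_j.
First-order condition: 222 − 8q_i − Σ_{j≠i} q_j = 0.
With identical mines, set every q_j = q: then 222 − 8q − 2q = 0, i.e. q = 222/10 = 22.2.

22.2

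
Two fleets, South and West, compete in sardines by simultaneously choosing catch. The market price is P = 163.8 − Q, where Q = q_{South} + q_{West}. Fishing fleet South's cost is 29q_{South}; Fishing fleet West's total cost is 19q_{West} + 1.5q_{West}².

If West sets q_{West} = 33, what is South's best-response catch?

50.9

Fishing fleet South's profit: π = q_{South}(163.8 − (q_{South} + q_{West})) − 29q_{South}.
∂π/∂q_{South} = 134.8 − 2q_{South} − q_{West} = 0, so q_{South} = 67.4 − 0.5q_{West}.
At q_{West} = 33: q_{South} = 67.4 − 0.5·33 = 50.9.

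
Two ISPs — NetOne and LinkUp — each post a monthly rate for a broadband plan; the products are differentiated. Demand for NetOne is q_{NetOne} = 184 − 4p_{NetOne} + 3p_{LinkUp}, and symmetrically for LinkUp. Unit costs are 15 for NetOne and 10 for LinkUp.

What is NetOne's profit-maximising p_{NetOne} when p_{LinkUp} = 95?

66.125

NetOne's profit: π = (p_{NetOne} − 15)(184 − 4p_{NetOne} + 3p_{LinkUp}).
∂π/∂p_{NetOne} = 244 − 8p_{NetOne} + 3p_{LinkUp} = 0 ⇒ p_{NetOne} = 30.5 + 0.375p_{LinkUp}.
At p_{LinkUp} = 95: p_{NetOne} = 30.5 + 0.375·95 = 66.125.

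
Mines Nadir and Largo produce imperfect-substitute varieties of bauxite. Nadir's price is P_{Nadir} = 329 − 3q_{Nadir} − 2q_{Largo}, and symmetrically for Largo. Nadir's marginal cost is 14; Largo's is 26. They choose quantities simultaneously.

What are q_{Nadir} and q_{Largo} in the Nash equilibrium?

Mine Nadir's profit: π = q_{Nadir}(329 − 3q_{Nadir} − 2q_{Largo}) − 14q_{Nadir}.
∂π/∂q_{Nadir} = 315 − 6q_{Nadir} − 2q_{Largo} = 0 ⇒ q_{Nadir} = 52.5 − (1/3)q_{Largo}.
Similarly q_{Largo} = 50.5 − (1/3)q_{Nadir}.
Plugging q_{Largo} into Nadir's best response: q_{Nadir} = 52.5 − (1/3)(50.5 − (1/3)q_{Nadir}) ⇒ (8/9)q_{Nadir} = 107/3, so q_{Nadir} = 40.125.
Then q_{Largo} = 50.5 − (1/3)·40.125 = 37.125.

40.125, 37.125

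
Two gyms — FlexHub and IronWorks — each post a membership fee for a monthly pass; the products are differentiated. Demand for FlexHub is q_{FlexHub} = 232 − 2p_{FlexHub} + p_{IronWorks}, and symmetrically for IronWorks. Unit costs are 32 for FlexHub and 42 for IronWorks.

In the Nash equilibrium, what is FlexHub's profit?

FlexHub's profit: π = (p_{FlexHub} − 32)(232 − 2p_{FlexHub} + p_{IronWorks}).
∂π/∂p_{FlexHub} = 296 − 4p_{FlexHub} + p_{IronWorks} = 0 ⇒ p_{FlexHub} = 74 + 0.25p_{IronWorks}.
Similarly p_{IronWorks} = 79 + 0.25p_{FlexHub}.
Substituting the second reaction function into the first: p_{FlexHub} = 74 + 0.25(79 + 0.25p_{FlexHub}), which gives 0.9375p_{FlexHub} = 93.75 ⇒ p_{FlexHub} = 100.
Then p_{IronWorks} = 79 + 0.25·100 = 104.
q_{FlexHub} = 232 − 2·100 + 104 = 136.
Profit = (100 − 32)·136 = 9248.

9248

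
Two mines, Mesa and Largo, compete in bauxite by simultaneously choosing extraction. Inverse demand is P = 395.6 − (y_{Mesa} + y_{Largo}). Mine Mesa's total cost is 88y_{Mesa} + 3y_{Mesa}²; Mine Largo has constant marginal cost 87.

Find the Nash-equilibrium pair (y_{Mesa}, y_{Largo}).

Mine Mesa's profit: π = y_{Mesa}(395.6 − (y_{Mesa} + y_{Largo})) − 88y_{Mesa} − 3y_{Mesa}².
∂π/∂y_{Mesa} = 307.6 − 8y_{Mesa} − y_{Largo} = 0, so y_{Mesa} = 38.45 − 0.125y_{Largo}.
For Largo: ∂π/∂y_{Largo} = 308.6 − 2y_{Largo} − y_{Mesa} = 0 ⇒ y_{Largo} = 154.3 − 0.5y_{Mesa}.
Substituting the second reaction function into the first: y_{Mesa} = 38.45 − 0.125(154.3 − 0.5y_{Mesa}), which gives 0.9375y_{Mesa} = 19.1625 ⇒ y_{Mesa} = 20.44.
Then y_{Largo} = 154.3 − 0.5·20.44 = 144.08.

20.44, 144.08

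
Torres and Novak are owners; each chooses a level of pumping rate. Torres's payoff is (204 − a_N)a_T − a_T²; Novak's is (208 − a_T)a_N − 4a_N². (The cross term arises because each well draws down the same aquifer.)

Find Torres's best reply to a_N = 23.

Expanding Torres's payoff: 204a_T − a_Na_T − a_T².
∂π/∂a_T = 204 − a_N − 2a_T = 0, so a_T = 102 − 0.5a_N.
At a_N = 23: a_T = 102 − 0.5·23 = 90.5.

90.5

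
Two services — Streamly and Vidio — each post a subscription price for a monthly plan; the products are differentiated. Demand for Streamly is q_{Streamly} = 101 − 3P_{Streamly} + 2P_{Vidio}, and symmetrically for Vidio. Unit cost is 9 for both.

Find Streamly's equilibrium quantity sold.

Streamly's profit: π = (P_{Streamly} − 9)(101 − 3P_{Streamly} + 2P_{Vidio}).
∂π/∂P_{Streamly} = 128 − 6P_{Streamly} + 2P_{Vidio} = 0 ⇒ P_{Streamly} = 64/3 + (1/3)P_{Vidio}.
Setting P_{Streamly} = P_{Vidio} in the reaction function: P_{Streamly} = 64/3 + (1/3)P_{Streamly}, so P_{Streamly} = (64/3) / (2/3) = 32.
q_{Streamly} = 101 − 3·32 + 2·32 = 69.

69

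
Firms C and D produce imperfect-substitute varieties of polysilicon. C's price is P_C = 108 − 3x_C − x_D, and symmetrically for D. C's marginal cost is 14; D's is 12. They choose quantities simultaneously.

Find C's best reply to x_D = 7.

Firm C's profit: π = x_C(108 − 3x_C − x_D) − 14x_C.
∂π/∂x_C = 94 − 6x_C − x_D = 0 ⇒ x_C = 47/3 − (1/6)x_D.
At x_D = 7: x_C = 47/3 − (1/6)·7 = 14.5.

14.5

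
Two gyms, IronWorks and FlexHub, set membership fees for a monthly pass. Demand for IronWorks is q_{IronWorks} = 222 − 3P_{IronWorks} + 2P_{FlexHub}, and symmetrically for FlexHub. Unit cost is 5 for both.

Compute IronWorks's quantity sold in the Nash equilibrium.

IronWorks's profit: π = (P_{IronWorks} − 5)(222 − 3P_{IronWorks} + 2P_{FlexHub}).
∂π/∂P_{IronWorks} = 237 − 6P_{IronWorks} + 2P_{FlexHub} = 0 ⇒ P_{IronWorks} = 39.5 + (1/3)P_{FlexHub}.
Setting P_{IronWorks} = P_{FlexHub} in the reaction function: P_{IronWorks} = 39.5 + (1/3)P_{IronWorks}, so P_{IronWorks} = 39.5 / (2/3) = 59.25.
q_{IronWorks} = 222 − 3·59.25 + 2·59.25 = 162.75.

162.75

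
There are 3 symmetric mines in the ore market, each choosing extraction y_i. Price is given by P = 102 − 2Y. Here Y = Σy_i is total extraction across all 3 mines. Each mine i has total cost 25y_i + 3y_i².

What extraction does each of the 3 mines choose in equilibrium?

5.5

A representative mine's profit is π_i = y_i(102 − 2Y) − 25y_i − 3y_i², with Y = y_i + Σ_{j≠i} y_j.
First-order condition: 77 − 10y_i − 2Σ_{j≠i} y_j = 0.
Imposing symmetry (y_j = y for all j) turns Σ_{j≠i} y_j into 2y, so 77 = 14y and y = 5.5.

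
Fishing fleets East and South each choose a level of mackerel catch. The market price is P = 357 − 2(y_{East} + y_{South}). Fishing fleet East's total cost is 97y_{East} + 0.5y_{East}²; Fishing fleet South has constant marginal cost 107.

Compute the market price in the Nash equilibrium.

Fishing fleet East's profit: π = y_{East}(357 − 2(y_{East} + y_{South})) − 97y_{East} − 0.5y_{East}².
∂π/∂y_{East} = 260 − 5y_{East} − 2y_{South} = 0, so y_{East} = 52 − 0.4y_{South}.
For South: ∂π/∂y_{South} = 250 − 4y_{South} − 2y_{East} = 0 ⇒ y_{South} = 62.5 − 0.5y_{East}.
Plugging y_{South} into East's best response: y_{East} = 52 − 0.4(62.5 − 0.5y_{East}) ⇒ 0.8y_{East} = 27, so y_{East} = 33.75.
Then y_{South} = 62.5 − 0.5·33.75 = 45.625.
Equilibrium price: P = 357 − 2·79.375 = 198.25.

198.25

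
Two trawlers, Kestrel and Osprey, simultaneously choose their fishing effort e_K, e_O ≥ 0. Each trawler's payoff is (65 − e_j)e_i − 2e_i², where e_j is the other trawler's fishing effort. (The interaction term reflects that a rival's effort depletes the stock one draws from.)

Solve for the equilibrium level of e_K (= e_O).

13

Kestrel's payoff is (65 − e_O)e_K − 2e_K².
∂π/∂e_K = 65 − e_O − 4e_K = 0, so e_K = 16.25 − 0.25e_O.
The game is symmetric, so in equilibrium e_O = e_K: the reaction function gives 1.25e_K = 16.25, hence e_K = 13.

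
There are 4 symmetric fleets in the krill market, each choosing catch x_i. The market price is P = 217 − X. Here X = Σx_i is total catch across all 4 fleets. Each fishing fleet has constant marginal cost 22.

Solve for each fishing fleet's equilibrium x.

39

A representative fishing fleet's profit is π_i = x_i(217 − X) − 22x_i, with X = x_i + Σ_{j≠i} x_j.
First-order condition: 195 − 2x_i − Σ_{j≠i} x_j = 0.
Imposing symmetry (x_j = x for all j) turns Σ_{j≠i} x_j into 3x, so 195 = 5x and x = 39.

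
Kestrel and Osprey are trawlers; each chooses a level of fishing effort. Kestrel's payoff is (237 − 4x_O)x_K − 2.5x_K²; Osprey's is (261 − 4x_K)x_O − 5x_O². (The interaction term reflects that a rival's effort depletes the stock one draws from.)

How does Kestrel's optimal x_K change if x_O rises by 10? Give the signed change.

-8

Expanding Kestrel's payoff: 237x_K − 4x_Ox_K − 2.5x_K².
∂π/∂x_K = 237 − 4x_O − 5x_K = 0, so x_K = 47.4 − 0.8x_O.
The reaction-function slope is −0.8, so a 10-unit rise in x_O moves x_K by −0.8 × 10 = −8. Kestrel's best response falls — the actions are strategic substitutes.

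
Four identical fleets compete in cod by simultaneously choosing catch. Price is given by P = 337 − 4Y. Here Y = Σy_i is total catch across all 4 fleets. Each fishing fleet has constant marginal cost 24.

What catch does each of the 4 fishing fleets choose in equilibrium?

A representative fishing fleet's profit is π_i = y_i(337 − 4Y) − 24y_i, with Y = y_i + Σ_{j≠i} y_j.
First-order condition: 313 − 8y_i − 4Σ_{j≠i} y_j = 0.
In a symmetric equilibrium every fishing fleet chooses the same y, so Σ_{j≠i} y_j = 3y. The condition becomes 313 − 20y = 0, giving y = 313/20 = 15.65.

15.65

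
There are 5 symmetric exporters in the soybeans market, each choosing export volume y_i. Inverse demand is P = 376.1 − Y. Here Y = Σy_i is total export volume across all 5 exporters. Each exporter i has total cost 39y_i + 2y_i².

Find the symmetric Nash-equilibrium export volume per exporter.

33.71

A representative exporter's profit is π_i = y_i(376.1 − Y) − 39y_i − 2y_i², with Y = y_i + Σ_{j≠i} y_j.
First-order condition: 337.1 − 6y_i − Σ_{j≠i} y_j = 0.
In a symmetric equilibrium every exporter chooses the same y, so Σ_{j≠i} y_j = 4y. The condition becomes 337.1 − 10y = 0, giving y = 337.1/10 = 33.71.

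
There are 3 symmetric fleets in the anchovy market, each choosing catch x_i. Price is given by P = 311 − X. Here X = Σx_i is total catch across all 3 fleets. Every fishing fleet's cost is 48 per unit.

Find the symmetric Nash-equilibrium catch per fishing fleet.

65.75

A representative fishing fleet's profit is π_i = x_i(311 − X) − 48x_i, with X = x_i + Σ_{j≠i} x_j.
First-order condition: 263 − 2x_i − Σ_{j≠i} x_j = 0.
With identical fishing fleets, set every x_j = x: then 263 − 2x − 2x = 0, i.e. x = 263/4 = 65.75.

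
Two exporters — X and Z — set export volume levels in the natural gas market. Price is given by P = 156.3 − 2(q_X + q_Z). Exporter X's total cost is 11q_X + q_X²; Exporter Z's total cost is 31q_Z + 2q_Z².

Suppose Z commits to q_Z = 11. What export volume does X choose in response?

Exporter X's profit: π = q_X(156.3 − 2(q_X + q_Z)) − 11q_X − q_X².
∂π/∂q_X = 145.3 − 6q_X − 2q_Z = 0, so q_X = 1453/60 − (1/3)q_Z.
At q_Z = 11: q_X = 1453/60 − (1/3)·11 = 20.55.

20.55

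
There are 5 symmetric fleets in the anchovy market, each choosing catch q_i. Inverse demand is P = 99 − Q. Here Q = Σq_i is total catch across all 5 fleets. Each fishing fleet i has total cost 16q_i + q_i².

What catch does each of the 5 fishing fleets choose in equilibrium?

A representative fishing fleet's profit is π_i = q_i(99 − Q) − 16q_i − q_i², with Q = q_i + Σ_{j≠i} q_j.
First-order condition: 83 − 4q_i − Σ_{j≠i} q_j = 0.
In a symmetric equilibrium every fishing fleet chooses the same q, so Σ_{j≠i} q_j = 4q. The condition becomes 83 − 8q = 0, giving q = 83/8 = 10.375.

10.375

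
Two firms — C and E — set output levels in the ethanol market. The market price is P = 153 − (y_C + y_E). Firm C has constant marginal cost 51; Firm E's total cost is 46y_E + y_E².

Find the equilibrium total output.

59

Firm C's profit: π = y_C(153 − (y_C + y_E)) − 51y_C.
∂π/∂y_C = 102 − 2y_C − y_E = 0, so y_C = 51 − 0.5y_E.
For E: ∂π/∂y_E = 107 − 4y_E − y_C = 0 ⇒ y_E = 26.75 − 0.25y_C.
Solving the two reaction functions simultaneously: (1 − (−0.5)(−0.25))y_C = 51 − 0.5·26.75, so 0.875y_C = 37.625 and y_C = 43.
Then y_E = 26.75 − 0.25·43 = 16.
Total output: 43 + 16 = 59.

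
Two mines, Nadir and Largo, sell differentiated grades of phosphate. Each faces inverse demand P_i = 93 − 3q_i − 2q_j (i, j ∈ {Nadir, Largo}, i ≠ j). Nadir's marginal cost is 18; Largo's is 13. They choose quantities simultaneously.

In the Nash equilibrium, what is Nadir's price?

45.1875

Mine Nadir's profit: π = q_{Nadir}(93 − 3q_{Nadir} − 2q_{Largo}) − 18q_{Nadir}.
∂π/∂q_{Nadir} = 75 − 6q_{Nadir} − 2q_{Largo} = 0 ⇒ q_{Nadir} = 12.5 − (1/3)q_{Largo}.
Similarly q_{Largo} = 40/3 − (1/3)q_{Nadir}.
Plugging q_{Largo} into Nadir's best response: q_{Nadir} = 12.5 − (1/3)(40/3 − (1/3)q_{Nadir}) ⇒ (8/9)q_{Nadir} = 145/18, so q_{Nadir} = 9.0625.
Then q_{Largo} = 40/3 − (1/3)·9.0625 = 10.3125.
P_{Nadir} = 93 − 3·9.0625 − 2·10.3125 = 45.1875.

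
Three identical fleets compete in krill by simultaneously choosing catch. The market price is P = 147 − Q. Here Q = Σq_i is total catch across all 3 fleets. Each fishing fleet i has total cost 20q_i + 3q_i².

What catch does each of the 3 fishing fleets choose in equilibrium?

12.7

A representative fishing fleet's profit is π_i = q_i(147 − Q) − 20q_i − 3q_i², with Q = q_i + Σ_{j≠i} q_j.
First-order condition: 127 − 8q_i − Σ_{j≠i} q_j = 0.
In a symmetric equilibrium every fishing fleet chooses the same q, so Σ_{j≠i} q_j = 2q. The condition becomes 127 − 10q = 0, giving q = 127/10 = 12.7.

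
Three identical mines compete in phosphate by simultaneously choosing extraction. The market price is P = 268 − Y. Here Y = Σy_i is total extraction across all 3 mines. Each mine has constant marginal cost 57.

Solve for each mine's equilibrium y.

A representative mine's profit is π_i = y_i(268 − Y) − 57y_i, with Y = y_i + Σ_{j≠i} y_j.
First-order condition: 211 − 2y_i − Σ_{j≠i} y_j = 0.
Imposing symmetry (y_j = y for all j) turns Σ_{j≠i} y_j into 2y, so 211 = 4y and y = 52.75.

52.75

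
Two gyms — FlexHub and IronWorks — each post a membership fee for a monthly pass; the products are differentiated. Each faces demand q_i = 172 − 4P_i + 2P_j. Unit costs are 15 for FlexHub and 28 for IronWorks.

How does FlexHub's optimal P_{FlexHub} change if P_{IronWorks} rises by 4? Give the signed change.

FlexHub's profit: π = (P_{FlexHub} − 15)(172 − 4P_{FlexHub} + 2P_{IronWorks}).
∂π/∂P_{FlexHub} = 232 − 8P_{FlexHub} + 2P_{IronWorks} = 0 ⇒ P_{FlexHub} = 29 + 0.25P_{IronWorks}.
The reaction-function slope is 0.25, so a 4-unit rise in P_{IronWorks} moves P_{FlexHub} by 0.25 × 4 = 1. FlexHub's best response rises — the actions are strategic complements.

1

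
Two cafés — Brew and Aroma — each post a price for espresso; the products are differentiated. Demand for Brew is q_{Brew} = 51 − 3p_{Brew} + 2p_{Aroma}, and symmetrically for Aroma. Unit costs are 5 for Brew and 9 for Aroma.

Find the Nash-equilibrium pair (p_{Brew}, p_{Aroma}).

Brew's profit: π = (p_{Brew} − 5)(51 − 3p_{Brew} + 2p_{Aroma}).
∂π/∂p_{Brew} = 66 − 6p_{Brew} + 2p_{Aroma} = 0 ⇒ p_{Brew} = 11 + (1/3)p_{Aroma}.
Similarly p_{Aroma} = 13 + (1/3)p_{Brew}.
Solving the two reaction functions simultaneously: (1 − (1/3)(1/3))p_{Brew} = 11 + (1/3)·13, so (8/9)p_{Brew} = 46/3 and p_{Brew} = 17.25.
Then p_{Aroma} = 13 + (1/3)·17.25 = 18.75.

17.25, 18.75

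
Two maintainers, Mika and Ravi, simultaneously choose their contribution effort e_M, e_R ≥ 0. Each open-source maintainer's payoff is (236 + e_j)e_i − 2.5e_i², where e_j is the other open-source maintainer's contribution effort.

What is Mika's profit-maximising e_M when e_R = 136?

Mika's payoff is (236 + e_R)e_M − 2.5e_M².
∂π/∂e_M = 236 + e_R − 5e_M = 0, so e_M = 47.2 + 0.2e_R.
At e_R = 136: e_M = 47.2 + 0.2·136 = 74.4.

74.4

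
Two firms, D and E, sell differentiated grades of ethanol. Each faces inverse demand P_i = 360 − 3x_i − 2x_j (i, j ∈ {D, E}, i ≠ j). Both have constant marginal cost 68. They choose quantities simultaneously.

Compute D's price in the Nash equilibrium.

Firm D's profit: π = x_D(360 − 3x_D − 2x_E) − 68x_D.
∂π/∂x_D = 292 − 6x_D − 2x_E = 0 ⇒ x_D = 146/3 − (1/3)x_E.
Setting x_D = x_E in the reaction function: x_D = 146/3 − (1/3)x_D, so x_D = (146/3) / (4/3) = 36.5.
P_D = 360 − 3·36.5 − 2·36.5 = 177.5.

177.5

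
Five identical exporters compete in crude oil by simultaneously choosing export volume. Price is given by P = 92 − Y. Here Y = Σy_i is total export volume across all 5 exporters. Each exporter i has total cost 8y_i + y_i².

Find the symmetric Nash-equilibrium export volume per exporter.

10.5

A representative exporter's profit is π_i = y_i(92 − Y) − 8y_i − y_i², with Y = y_i + Σ_{j≠i} y_j.
First-order condition: 84 − 4y_i − Σ_{j≠i} y_j = 0.
In a symmetric equilibrium every exporter chooses the same y, so Σ_{j≠i} y_j = 4y. The condition becomes 84 − 8y = 0, giving y = 84/8 = 10.5.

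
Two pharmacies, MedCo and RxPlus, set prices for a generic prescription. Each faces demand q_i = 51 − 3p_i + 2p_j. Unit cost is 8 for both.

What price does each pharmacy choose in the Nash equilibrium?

MedCo's profit: π = (p_{MedCo} − 8)(51 − 3p_{MedCo} + 2p_{RxPlus}).
∂π/∂p_{MedCo} = 75 − 6p_{MedCo} + 2p_{RxPlus} = 0 ⇒ p_{MedCo} = 12.5 + (1/3)p_{RxPlus}.
Setting p_{MedCo} = p_{RxPlus} in the reaction function: p_{MedCo} = 12.5 + (1/3)p_{MedCo}, so p_{MedCo} = 12.5 / (2/3) = 18.75.

18.75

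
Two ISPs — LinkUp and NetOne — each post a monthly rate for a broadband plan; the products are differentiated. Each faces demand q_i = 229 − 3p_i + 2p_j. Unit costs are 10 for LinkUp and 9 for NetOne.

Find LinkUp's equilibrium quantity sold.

LinkUp's profit: π = (p_{LinkUp} − 10)(229 − 3p_{LinkUp} + 2p_{NetOne}).
∂π/∂p_{LinkUp} = 259 − 6p_{LinkUp} + 2p_{NetOne} = 0 ⇒ p_{LinkUp} = 259/6 + (1/3)p_{NetOne}.
Similarly p_{NetOne} = 128/3 + (1/3)p_{LinkUp}.
Plugging p_{NetOne} into LinkUp's best response: p_{LinkUp} = 259/6 + (1/3)(128/3 + (1/3)p_{LinkUp}) ⇒ (8/9)p_{LinkUp} = 1033/18, so p_{LinkUp} = 64.5625.
Then p_{NetOne} = 128/3 + (1/3)·64.5625 = 64.1875.
q_{LinkUp} = 229 − 3·64.5625 + 2·64.1875 = 163.6875.

163.6875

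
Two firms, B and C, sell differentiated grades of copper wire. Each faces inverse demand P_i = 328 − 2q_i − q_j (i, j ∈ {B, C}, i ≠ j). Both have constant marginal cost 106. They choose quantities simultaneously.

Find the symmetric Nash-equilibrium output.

Firm B's profit: π = q_B(328 − 2q_B − q_C) − 106q_B.
∂π/∂q_B = 222 − 4q_B − q_C = 0 ⇒ q_B = 55.5 − 0.25q_C.
The game is symmetric, so in equilibrium q_C = q_B: the reaction function gives 1.25q_B = 55.5, hence q_B = 44.4.

44.4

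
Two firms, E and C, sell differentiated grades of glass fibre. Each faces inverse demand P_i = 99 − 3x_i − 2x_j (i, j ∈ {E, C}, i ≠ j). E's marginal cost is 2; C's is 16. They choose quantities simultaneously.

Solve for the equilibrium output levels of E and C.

13, 9.5

Firm E's profit: π = x_E(99 − 3x_E − 2x_C) − 2x_E.
∂π/∂x_E = 97 − 6x_E − 2x_C = 0 ⇒ x_E = 97/6 − (1/3)x_C.
Similarly x_C = 83/6 − (1/3)x_E.
Plugging x_C into E's best response: x_E = 97/6 − (1/3)(83/6 − (1/3)x_E) ⇒ (8/9)x_E = 104/9, so x_E = 13.
Then x_C = 83/6 − (1/3)·13 = 9.5.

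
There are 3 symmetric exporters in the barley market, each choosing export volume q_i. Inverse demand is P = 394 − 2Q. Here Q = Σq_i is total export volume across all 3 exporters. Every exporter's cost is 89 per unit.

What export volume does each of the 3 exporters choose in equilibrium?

38.125

A representative exporter's profit is π_i = q_i(394 − 2Q) − 89q_i, with Q = q_i + Σ_{j≠i} q_j.
First-order condition: 305 − 4q_i − 2Σ_{j≠i} q_j = 0.
Imposing symmetry (q_j = q for all j) turns Σ_{j≠i} q_j into 2q, so 305 = 8q and q = 38.125.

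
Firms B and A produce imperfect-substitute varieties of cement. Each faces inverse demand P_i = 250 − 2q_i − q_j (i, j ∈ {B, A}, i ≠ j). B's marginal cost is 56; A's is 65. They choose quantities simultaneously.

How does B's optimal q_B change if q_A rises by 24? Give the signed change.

-6

Firm B's profit: π = q_B(250 − 2q_B − q_A) − 56q_B.
∂π/∂q_B = 194 − 4q_B − q_A = 0 ⇒ q_B = 48.5 − 0.25q_A.
The reaction-function slope is −0.25, so a 24-unit rise in q_A moves q_B by −0.25 × 24 = −6. B's best response falls — the actions are strategic substitutes.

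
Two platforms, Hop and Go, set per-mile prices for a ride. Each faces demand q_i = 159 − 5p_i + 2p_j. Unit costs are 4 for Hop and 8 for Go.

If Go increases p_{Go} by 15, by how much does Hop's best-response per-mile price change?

Hop's profit: π = (p_{Hop} − 4)(159 − 5p_{Hop} + 2p_{Go}).
∂π/∂p_{Hop} = 179 − 10p_{Hop} + 2p_{Go} = 0 ⇒ p_{Hop} = 17.9 + 0.2p_{Go}.
The reaction-function slope is 0.2, so a 15-unit rise in p_{Go} moves p_{Hop} by 0.2 × 15 = 3. Hop's best response rises — the actions are strategic complements.

3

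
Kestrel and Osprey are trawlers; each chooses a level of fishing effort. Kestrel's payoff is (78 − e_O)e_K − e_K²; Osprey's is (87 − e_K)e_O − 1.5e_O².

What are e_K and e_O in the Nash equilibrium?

Expanding Kestrel's payoff: 78e_K − e_Oe_K − e_K².
∂π/∂e_K = 78 − e_O − 2e_K = 0, so e_K = 39 − 0.5e_O.
Likewise for Osprey: e_O = 29 − (1/3)e_K.
Substituting the second reaction function into the first: e_K = 39 − 0.5(29 − (1/3)e_K), which gives (5/6)e_K = 24.5 ⇒ e_K = 29.4.
Then e_O = 29 − (1/3)·29.4 = 19.2.

29.4, 19.2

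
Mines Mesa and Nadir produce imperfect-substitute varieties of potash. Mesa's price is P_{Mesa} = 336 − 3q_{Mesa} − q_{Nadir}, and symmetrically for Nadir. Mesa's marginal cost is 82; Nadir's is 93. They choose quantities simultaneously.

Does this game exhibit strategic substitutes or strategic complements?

strategic substitutes

Mine Mesa's profit: π = q_{Mesa}(336 − 3q_{Mesa} − q_{Nadir}) − 82q_{Mesa}.
∂π/∂q_{Mesa} = 254 − 6q_{Mesa} − q_{Nadir} = 0 ⇒ q_{Mesa} = 127/3 − (1/6)q_{Nadir}.
The best-response slope dq_{Mesa}/dq_{Nadir} = −1/6 < 0: the reaction function is downward-sloping, so the choices are strategic substitutes.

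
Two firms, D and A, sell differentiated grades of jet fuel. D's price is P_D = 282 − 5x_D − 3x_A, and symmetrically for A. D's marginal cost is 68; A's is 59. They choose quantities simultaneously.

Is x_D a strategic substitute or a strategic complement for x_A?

strategic substitutes

Firm D's profit: π = x_D(282 − 5x_D − 3x_A) − 68x_D.
∂π/∂x_D = 214 − 10x_D − 3x_A = 0 ⇒ x_D = 21.4 − 0.3x_A.
The best-response slope dx_D/dx_A = −0.3 < 0: the reaction function is downward-sloping, so the choices are strategic substitutes.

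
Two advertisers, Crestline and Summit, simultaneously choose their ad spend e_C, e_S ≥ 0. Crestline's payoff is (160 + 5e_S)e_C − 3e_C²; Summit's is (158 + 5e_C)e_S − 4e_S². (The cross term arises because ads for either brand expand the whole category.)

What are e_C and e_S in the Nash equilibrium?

90, 76

Expanding Crestline's payoff: 160e_C + 5e_Se_C − 3e_C².
∂π/∂e_C = 160 + 5e_S − 6e_C = 0, so e_C = 80/3 + (5/6)e_S.
Likewise for Summit: e_S = 19.75 + 0.625e_C.
Substituting the second reaction function into the first: e_C = 80/3 + (5/6)(19.75 + 0.625e_C), which gives (23/48)e_C = 43.125 ⇒ e_C = 90.
Then e_S = 19.75 + 0.625·90 = 76.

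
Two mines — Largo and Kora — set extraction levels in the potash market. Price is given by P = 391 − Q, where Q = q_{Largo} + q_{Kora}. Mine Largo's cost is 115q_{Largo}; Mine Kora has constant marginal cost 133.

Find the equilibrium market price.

213

Mine Largo's profit: π = q_{Largo}(391 − (q_{Largo} + q_{Kora})) − 115q_{Largo}.
∂π/∂q_{Largo} = 276 − 2q_{Largo} − q_{Kora} = 0, so q_{Largo} = 138 − 0.5q_{Kora}.
By the same steps for Kora: q_{Kora} = 129 − 0.5q_{Largo}.
Substituting the second reaction function into the first: q_{Largo} = 138 − 0.5(129 − 0.5q_{Largo}), which gives 0.75q_{Largo} = 73.5 ⇒ q_{Largo} = 98.
Then q_{Kora} = 129 − 0.5·98 = 80.
Equilibrium price: P = 391 − 178 = 213.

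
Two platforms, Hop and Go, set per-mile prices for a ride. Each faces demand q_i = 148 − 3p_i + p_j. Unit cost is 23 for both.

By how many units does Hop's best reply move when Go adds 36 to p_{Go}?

6

Hop's profit: π = (p_{Hop} − 23)(148 − 3p_{Hop} + p_{Go}).
∂π/∂p_{Hop} = 217 − 6p_{Hop} + p_{Go} = 0 ⇒ p_{Hop} = 217/6 + (1/6)p_{Go}.
The reaction-function slope is 1/6, so a 36-unit rise in p_{Go} moves p_{Hop} by 1/6 × 36 = 6. Hop's best response rises — the actions are strategic complements.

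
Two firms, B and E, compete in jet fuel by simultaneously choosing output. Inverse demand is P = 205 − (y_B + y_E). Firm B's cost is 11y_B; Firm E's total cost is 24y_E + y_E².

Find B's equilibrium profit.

7225

Firm B's profit: π = y_B(205 − (y_B + y_E)) − 11y_B.
∂π/∂y_B = 194 − 2y_B − y_E = 0, so y_B = 97 − 0.5y_E.
For E: ∂π/∂y_E = 181 − 4y_E − y_B = 0 ⇒ y_E = 45.25 − 0.25y_B.
Solving the two reaction functions simultaneously: (1 − (−0.5)(−0.25))y_B = 97 − 0.5·45.25, so 0.875y_B = 74.375 and y_B = 85.
Then y_E = 45.25 − 0.25·85 = 24.
Price P = 205 − 109 = 96.
B's profit: (96 − 11)·85 = 7225.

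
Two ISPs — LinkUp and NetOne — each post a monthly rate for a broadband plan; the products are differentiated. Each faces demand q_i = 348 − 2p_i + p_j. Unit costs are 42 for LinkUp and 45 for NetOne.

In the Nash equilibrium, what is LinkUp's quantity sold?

204.8

LinkUp's profit: π = (p_{LinkUp} − 42)(348 − 2p_{LinkUp} + p_{NetOne}).
∂π/∂p_{LinkUp} = 432 − 4p_{LinkUp} + p_{NetOne} = 0 ⇒ p_{LinkUp} = 108 + 0.25p_{NetOne}.
Similarly p_{NetOne} = 109.5 + 0.25p_{LinkUp}.
Plugging p_{NetOne} into LinkUp's best response: p_{LinkUp} = 108 + 0.25(109.5 + 0.25p_{LinkUp}) ⇒ 0.9375p_{LinkUp} = 135.375, so p_{LinkUp} = 144.4.
Then p_{NetOne} = 109.5 + 0.25·144.4 = 145.6.
q_{LinkUp} = 348 − 2·144.4 + 145.6 = 204.8.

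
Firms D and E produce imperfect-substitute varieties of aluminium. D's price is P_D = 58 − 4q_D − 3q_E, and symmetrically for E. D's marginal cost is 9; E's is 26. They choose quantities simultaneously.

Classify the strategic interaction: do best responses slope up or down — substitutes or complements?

strategic substitutes

Firm D's profit: π = q_D(58 − 4q_D − 3q_E) − 9q_D.
∂π/∂q_D = 49 − 8q_D − 3q_E = 0 ⇒ q_D = 6.125 − 0.375q_E.
The best-response slope dq_D/dq_E = −0.375 < 0: the reaction function is downward-sloping, so the choices are strategic substitutes.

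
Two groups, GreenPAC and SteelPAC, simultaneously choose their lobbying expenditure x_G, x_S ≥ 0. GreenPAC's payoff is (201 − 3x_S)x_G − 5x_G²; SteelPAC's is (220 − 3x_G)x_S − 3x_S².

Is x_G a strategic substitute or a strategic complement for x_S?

strategic substitutes

Expanding GreenPAC's payoff: 201x_G − 3x_Sx_G − 5x_G².
∂π/∂x_G = 201 − 3x_S − 10x_G = 0, so x_G = 20.1 − 0.3x_S.
The best-response slope dx_G/dx_S = −0.3 < 0: the reaction function is downward-sloping, so the choices are strategic substitutes.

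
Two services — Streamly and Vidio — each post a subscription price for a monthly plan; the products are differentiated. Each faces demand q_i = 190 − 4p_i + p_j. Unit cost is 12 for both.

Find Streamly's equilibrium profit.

Streamly's profit: π = (p_{Streamly} − 12)(190 − 4p_{Streamly} + p_{Vidio}).
∂π/∂p_{Streamly} = 238 − 8p_{Streamly} + p_{Vidio} = 0 ⇒ p_{Streamly} = 29.75 + 0.125p_{Vidio}.
Setting p_{Streamly} = p_{Vidio} in the reaction function: p_{Streamly} = 29.75 + 0.125p_{Streamly}, so p_{Streamly} = 29.75 / 0.875 = 34.
q_{Streamly} = 190 − 4·34 + 34 = 88.
Profit = (34 − 12)·88 = 1936.

1936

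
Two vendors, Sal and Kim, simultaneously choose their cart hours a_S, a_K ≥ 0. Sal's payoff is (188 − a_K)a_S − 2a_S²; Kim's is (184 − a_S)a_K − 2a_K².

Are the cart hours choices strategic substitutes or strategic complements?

Expanding Sal's payoff: 188a_S − a_Ka_S − 2a_S².
∂π/∂a_S = 188 − a_K − 4a_S = 0, so a_S = 47 − 0.25a_K.
The best-response slope da_S/da_K = −0.25 < 0: the reaction function is downward-sloping, so the choices are strategic substitutes.

strategic substitutes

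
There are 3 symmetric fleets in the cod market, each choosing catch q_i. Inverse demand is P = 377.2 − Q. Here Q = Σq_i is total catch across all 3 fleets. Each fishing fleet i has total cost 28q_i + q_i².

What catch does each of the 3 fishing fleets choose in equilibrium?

58.2

A representative fishing fleet's profit is π_i = q_i(377.2 − Q) − 28q_i − q_i², with Q = q_i + Σ_{j≠i} q_j.
First-order condition: 349.2 − 4q_i − Σ_{j≠i} q_j = 0.
Imposing symmetry (q_j = q for all j) turns Σ_{j≠i} q_j into 2q, so 349.2 = 6q and q = 58.2.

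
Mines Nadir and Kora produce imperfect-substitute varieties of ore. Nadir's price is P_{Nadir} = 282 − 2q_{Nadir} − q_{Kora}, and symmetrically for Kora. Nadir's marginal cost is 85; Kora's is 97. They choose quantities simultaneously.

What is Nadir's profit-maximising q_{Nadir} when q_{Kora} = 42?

Mine Nadir's profit: π = q_{Nadir}(282 − 2q_{Nadir} − q_{Kora}) − 85q_{Nadir}.
∂π/∂q_{Nadir} = 197 − 4q_{Nadir} − q_{Kora} = 0 ⇒ q_{Nadir} = 49.25 − 0.25q_{Kora}.
At q_{Kora} = 42: q_{Nadir} = 49.25 − 0.25·42 = 38.75.

38.75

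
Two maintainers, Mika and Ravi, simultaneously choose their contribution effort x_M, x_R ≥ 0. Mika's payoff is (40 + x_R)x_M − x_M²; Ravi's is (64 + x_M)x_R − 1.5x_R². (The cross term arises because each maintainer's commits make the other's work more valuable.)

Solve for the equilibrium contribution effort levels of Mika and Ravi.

36.8, 33.6

Expanding Mika's payoff: 40x_M + x_Rx_M − x_M².
∂π/∂x_M = 40 + x_R − 2x_M = 0, so x_M = 20 + 0.5x_R.
Likewise for Ravi: x_R = 64/3 + (1/3)x_M.
Solving the two reaction functions simultaneously: (1 − (0.5)(1/3))x_M = 20 + 0.5·(64/3), so (5/6)x_M = 92/3 and x_M = 36.8.
Then x_R = 64/3 + (1/3)·36.8 = 33.6.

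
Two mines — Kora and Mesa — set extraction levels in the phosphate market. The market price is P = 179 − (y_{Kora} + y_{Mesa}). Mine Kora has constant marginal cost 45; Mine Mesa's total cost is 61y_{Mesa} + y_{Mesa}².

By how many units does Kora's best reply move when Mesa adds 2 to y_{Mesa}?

Mine Kora's profit: π = y_{Kora}(179 − (y_{Kora} + y_{Mesa})) − 45y_{Kora}.
∂π/∂y_{Kora} = 134 − 2y_{Kora} − y_{Mesa} = 0, so y_{Kora} = 67 − 0.5y_{Mesa}.
The reaction-function slope is −0.5, so a 2-unit rise in y_{Mesa} moves y_{Kora} by −0.5 × 2 = −1. Kora's best response falls — the actions are strategic substitutes.

-1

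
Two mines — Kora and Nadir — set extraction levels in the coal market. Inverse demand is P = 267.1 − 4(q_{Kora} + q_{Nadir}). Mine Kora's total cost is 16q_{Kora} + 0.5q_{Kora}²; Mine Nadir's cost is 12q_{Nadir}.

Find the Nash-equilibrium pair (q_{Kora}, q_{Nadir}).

17.65, 23.0625

Mine Kora's profit: π = q_{Kora}(267.1 − 4(q_{Kora} + q_{Nadir})) − 16q_{Kora} − 0.5q_{Kora}².
∂π/∂q_{Kora} = 251.1 − 9q_{Kora} − 4q_{Nadir} = 0, so q_{Kora} = 27.9 − (4/9)q_{Nadir}.
For Nadir: ∂π/∂q_{Nadir} = 255.1 − 8q_{Nadir} − 4q_{Kora} = 0 ⇒ q_{Nadir} = 31.8875 − 0.5q_{Kora}.
Solving the two reaction functions simultaneously: (1 − (−4/9)(−0.5))q_{Kora} = 27.9 − (4/9)·31.8875, so (7/9)q_{Kora} = 2471/180 and q_{Kora} = 17.65.
Then q_{Nadir} = 31.8875 − 0.5·17.65 = 23.0625.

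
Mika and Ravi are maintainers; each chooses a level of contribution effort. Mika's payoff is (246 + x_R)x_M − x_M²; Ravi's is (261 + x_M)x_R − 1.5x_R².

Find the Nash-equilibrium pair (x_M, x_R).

199.8, 153.6

Expanding Mika's payoff: 246x_M + x_Rx_M − x_M².
∂π/∂x_M = 246 + x_R − 2x_M = 0, so x_M = 123 + 0.5x_R.
Likewise for Ravi: x_R = 87 + (1/3)x_M.
Plugging x_R into Mika's best response: x_M = 123 + 0.5(87 + (1/3)x_M) ⇒ (5/6)x_M = 166.5, so x_M = 199.8.
Then x_R = 87 + (1/3)·199.8 = 153.6.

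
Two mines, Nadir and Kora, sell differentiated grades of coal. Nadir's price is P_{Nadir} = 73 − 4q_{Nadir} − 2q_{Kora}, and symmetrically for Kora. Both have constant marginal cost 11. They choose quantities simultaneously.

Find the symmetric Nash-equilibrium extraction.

Mine Nadir's profit: π = q_{Nadir}(73 − 4q_{Nadir} − 2q_{Kora}) − 11q_{Nadir}.
∂π/∂q_{Nadir} = 62 − 8q_{Nadir} − 2q_{Kora} = 0 ⇒ q_{Nadir} = 7.75 − 0.25q_{Kora}.
By symmetry q_{Kora} = q_{Nadir}; substituting into the reaction function, 1.25q_{Nadir} = 7.75 and q_{Nadir} = 6.2.

6.2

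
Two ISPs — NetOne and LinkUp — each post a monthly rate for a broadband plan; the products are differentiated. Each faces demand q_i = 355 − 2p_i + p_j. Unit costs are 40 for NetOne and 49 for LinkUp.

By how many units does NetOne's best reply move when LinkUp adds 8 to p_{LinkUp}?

2

NetOne's profit: π = (p_{NetOne} − 40)(355 − 2p_{NetOne} + p_{LinkUp}).
∂π/∂p_{NetOne} = 435 − 4p_{NetOne} + p_{LinkUp} = 0 ⇒ p_{NetOne} = 108.75 + 0.25p_{LinkUp}.
The reaction-function slope is 0.25, so an 8-unit rise in p_{LinkUp} moves p_{NetOne} by 0.25 × 8 = 2. NetOne's best response rises — the actions are strategic complements.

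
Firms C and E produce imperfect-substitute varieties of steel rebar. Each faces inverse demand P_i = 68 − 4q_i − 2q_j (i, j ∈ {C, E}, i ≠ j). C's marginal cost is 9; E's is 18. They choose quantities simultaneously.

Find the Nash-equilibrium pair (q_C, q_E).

6.2, 4.7

Firm C's profit: π = q_C(68 − 4q_C − 2q_E) − 9q_C.
∂π/∂q_C = 59 − 8q_C − 2q_E = 0 ⇒ q_C = 7.375 − 0.25q_E.
Similarly q_E = 6.25 − 0.25q_C.
Plugging q_E into C's best response: q_C = 7.375 − 0.25(6.25 − 0.25q_C) ⇒ 0.9375q_C = 5.8125, so q_C = 6.2.
Then q_E = 6.25 − 0.25·6.2 = 4.7.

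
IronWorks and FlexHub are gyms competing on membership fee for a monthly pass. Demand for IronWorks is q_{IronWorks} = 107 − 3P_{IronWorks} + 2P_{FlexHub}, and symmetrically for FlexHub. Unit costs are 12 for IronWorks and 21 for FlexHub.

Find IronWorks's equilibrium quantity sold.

IronWorks's profit: π = (P_{IronWorks} − 12)(107 − 3P_{IronWorks} + 2P_{FlexHub}).
∂π/∂P_{IronWorks} = 143 − 6P_{IronWorks} + 2P_{FlexHub} = 0 ⇒ P_{IronWorks} = 143/6 + (1/3)P_{FlexHub}.
Similarly P_{FlexHub} = 85/3 + (1/3)P_{IronWorks}.
Substituting the second reaction function into the first: P_{IronWorks} = 143/6 + (1/3)(85/3 + (1/3)P_{IronWorks}), which gives (8/9)P_{IronWorks} = 599/18 ⇒ P_{IronWorks} = 37.4375.
Then P_{FlexHub} = 85/3 + (1/3)·37.4375 = 40.8125.
q_{IronWorks} = 107 − 3·37.4375 + 2·40.8125 = 76.3125.

76.3125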